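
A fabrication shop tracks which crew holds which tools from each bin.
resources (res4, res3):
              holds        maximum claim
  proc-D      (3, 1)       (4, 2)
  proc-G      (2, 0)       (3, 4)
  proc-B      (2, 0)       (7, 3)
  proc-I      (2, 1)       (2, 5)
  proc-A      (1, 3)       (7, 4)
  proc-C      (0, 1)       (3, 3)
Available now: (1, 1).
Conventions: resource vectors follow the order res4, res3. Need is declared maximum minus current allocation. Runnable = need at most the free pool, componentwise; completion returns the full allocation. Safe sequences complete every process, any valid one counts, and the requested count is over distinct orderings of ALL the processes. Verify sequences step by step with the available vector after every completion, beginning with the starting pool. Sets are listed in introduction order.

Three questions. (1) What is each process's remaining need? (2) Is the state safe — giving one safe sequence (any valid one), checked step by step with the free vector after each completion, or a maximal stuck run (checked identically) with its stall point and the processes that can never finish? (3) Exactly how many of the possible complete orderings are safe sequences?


(1) Need matrix, components ordered res4, res3:
  proc-D: (1, 1)
  proc-G: (1, 4)
  proc-B: (5, 3)
  proc-I: (0, 4)
  proc-A: (6, 1)
  proc-C: (3, 2)
(2) UNSAFE — no complete ordering exists.
Key observation: after proc-D, proc-C the pool peaks at (4, 3), and each blocked process is short somewhere: proc-G on res3; proc-B on res4; proc-I on res3; proc-A on res4.
The run proc-D, proc-C cannot be extended any further. Walking it through:
  pool = (1, 1)
  proc-D needs (1, 1) <= (1, 1) -> finishes; pool += (3, 1) = (4, 2)
  proc-C needs (3, 2) <= (4, 2) -> finishes; pool += (0, 1) = (4, 3)
  blocked: proc-G wants (1, 4), pool (4, 3) — not enough res3
  blocked: proc-B wants (5, 3), pool (4, 3) — not enough res4
  blocked: proc-I wants (0, 4), pool (4, 3) — not enough res3
  blocked: proc-A wants (6, 1), pool (4, 3) — not enough res4
Permanently blocked: proc-G, proc-B, proc-I and proc-A.
(3) The exact count: 0 of the possible complete orderings are safe sequences.


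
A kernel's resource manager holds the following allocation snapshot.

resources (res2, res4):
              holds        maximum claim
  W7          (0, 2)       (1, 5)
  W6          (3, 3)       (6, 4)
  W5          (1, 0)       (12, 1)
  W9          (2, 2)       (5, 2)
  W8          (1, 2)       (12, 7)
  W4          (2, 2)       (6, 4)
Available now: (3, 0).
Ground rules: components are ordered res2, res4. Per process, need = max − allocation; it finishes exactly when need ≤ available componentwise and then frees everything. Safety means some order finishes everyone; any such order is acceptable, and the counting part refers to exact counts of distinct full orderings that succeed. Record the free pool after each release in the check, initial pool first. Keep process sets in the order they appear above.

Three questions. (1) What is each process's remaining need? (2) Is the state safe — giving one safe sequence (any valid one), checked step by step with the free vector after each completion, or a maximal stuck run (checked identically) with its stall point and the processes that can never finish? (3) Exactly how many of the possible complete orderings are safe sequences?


(1) Need matrix, components ordered res2, res4:
  W7: (1, 3)
  W6: (3, 1)
  W5: (11, 1)
  W9: (3, 0)
  W8: (11, 5)
  W4: (4, 2)
(2) UNSAFE.
Key observation: once W9, W4, W7, W6 finish, the pool peaks at (10, 9) — and every remaining process still needs more res2 than that.
Going as far as possible: W9, W4, W7, W6; after that, nothing fits. Step-by-step check:
  pool = (3, 0)
  W9: need (3, 0) fits (3, 0); releases (2, 2), pool now (5, 2)
  W4: need (4, 2) fits (5, 2); releases (2, 2), pool now (7, 4)
  W7: need (1, 3) fits (7, 4); releases (0, 2), pool now (7, 6)
  W6: need (3, 1) fits (7, 6); releases (3, 3), pool now (10, 9)
  W5 cannot run: need (11, 1) vs free (10, 9) (insufficient res2)
  W8 cannot run: need (11, 5) vs free (10, 9) (insufficient res2)
Never able to finish: W5 and W8.
(3) The exact count: 0 of the possible complete orderings are safe sequences.


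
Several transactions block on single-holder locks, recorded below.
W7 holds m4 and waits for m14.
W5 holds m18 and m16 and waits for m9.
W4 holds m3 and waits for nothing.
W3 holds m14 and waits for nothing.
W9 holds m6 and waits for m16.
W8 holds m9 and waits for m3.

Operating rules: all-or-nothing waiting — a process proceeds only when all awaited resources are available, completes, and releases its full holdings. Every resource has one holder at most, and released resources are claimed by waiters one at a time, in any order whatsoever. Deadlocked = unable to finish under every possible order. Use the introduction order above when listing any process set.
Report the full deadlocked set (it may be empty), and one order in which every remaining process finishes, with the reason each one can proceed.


Nothing here is deadlocked.
Key observation: all waits point, directly or indirectly, at processes that can finish, so nothing is permanently blocked.
One completion order for the rest: W3, W4, W8, W5, W7, W9.
Check, step by step:
  W3 waits on nothing -> runs at once and releases m14
  W4 waits on nothing -> runs at once and releases m3
  W8 waits on m3 — all released -> runs and releases m9
  W5 waits on m9 — all released -> runs and releases m18 and m16
  W7 waits on m14 — all released -> runs and releases m4
  W9 waits on m16 — all released -> runs and releases m6


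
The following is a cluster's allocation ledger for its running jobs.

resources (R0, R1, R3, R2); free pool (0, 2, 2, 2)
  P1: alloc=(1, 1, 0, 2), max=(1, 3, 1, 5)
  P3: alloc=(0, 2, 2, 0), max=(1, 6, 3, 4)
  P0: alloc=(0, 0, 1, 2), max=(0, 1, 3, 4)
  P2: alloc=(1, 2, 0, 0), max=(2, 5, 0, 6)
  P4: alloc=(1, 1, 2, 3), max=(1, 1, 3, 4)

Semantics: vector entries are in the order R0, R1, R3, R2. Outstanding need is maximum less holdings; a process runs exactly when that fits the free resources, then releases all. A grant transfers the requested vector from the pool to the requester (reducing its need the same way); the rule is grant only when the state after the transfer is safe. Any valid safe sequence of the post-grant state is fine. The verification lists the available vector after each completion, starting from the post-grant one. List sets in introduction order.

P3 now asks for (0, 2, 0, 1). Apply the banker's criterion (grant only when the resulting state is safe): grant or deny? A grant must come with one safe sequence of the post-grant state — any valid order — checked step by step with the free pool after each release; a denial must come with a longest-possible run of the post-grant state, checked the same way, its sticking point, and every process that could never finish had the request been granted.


DENY — the pretend-granted state is unsafe.
Key observation: no order helps: past P4, P0, the free pool tops out at (1, 1, 5, 6), below what each blocked process needs in R1.
Pretend the grant happened; the run P4, P0 goes as far as possible. Check, step by step:
  pool = (0, 0, 2, 1)
  run P4 (needs (0, 0, 1, 1), free (0, 0, 2, 1)); after release of (1, 1, 2, 3) the pool is (1, 1, 4, 4)
  run P0 (needs (0, 1, 2, 2), free (1, 1, 4, 4)); after release of (0, 0, 1, 2) the pool is (1, 1, 5, 6)
  P1 cannot run: need (0, 2, 1, 3) vs free (1, 1, 5, 6) (insufficient R1)
  P3 cannot run: need (1, 2, 1, 3) vs free (1, 1, 5, 6) (insufficient R1)
  P2 cannot run: need (1, 3, 0, 6) vs free (1, 1, 5, 6) (insufficient R1)
Had the request been granted, P1, P3 and P2 could never finish.


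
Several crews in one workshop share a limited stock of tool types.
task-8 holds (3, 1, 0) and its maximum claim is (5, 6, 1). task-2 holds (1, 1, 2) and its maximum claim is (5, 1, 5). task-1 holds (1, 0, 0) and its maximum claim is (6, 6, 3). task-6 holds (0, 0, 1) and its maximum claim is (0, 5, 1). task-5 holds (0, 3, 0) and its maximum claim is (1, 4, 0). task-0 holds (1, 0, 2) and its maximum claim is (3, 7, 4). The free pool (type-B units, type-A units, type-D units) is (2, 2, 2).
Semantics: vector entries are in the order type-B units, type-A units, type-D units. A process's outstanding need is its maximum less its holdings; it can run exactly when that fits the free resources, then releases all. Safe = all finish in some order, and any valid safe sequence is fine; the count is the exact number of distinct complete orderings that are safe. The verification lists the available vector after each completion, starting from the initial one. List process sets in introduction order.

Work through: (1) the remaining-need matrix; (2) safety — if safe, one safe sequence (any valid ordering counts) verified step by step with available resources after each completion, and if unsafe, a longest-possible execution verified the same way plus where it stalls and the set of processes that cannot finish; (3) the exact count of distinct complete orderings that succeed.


(1) Need matrix, components ordered type-B units, type-A units, type-D units:
  task-8: (2, 5, 1)
  task-2: (4, 0, 3)
  task-1: (5, 6, 3)
  task-6: (0, 5, 0)
  task-5: (1, 1, 0)
  task-0: (2, 7, 2)
(2) SAFE — a valid safe sequence is task-5, task-8, task-6, task-1, task-2, task-0.
Key observation: task-8 is the earliest step where a requested resource binds exactly: need (2, 5, 1), pool (2, 5, 2) at its turn.
Walking it through:
  pool = (2, 2, 2)
  task-5 needs (1, 1, 0) <= (2, 2, 2) -> finishes; pool += (0, 3, 0) = (2, 5, 2)
  task-8 needs (2, 5, 1) <= (2, 5, 2) -> finishes; pool += (3, 1, 0) = (5, 6, 2)
  task-6 needs (0, 5, 0) <= (5, 6, 2) -> finishes; pool += (0, 0, 1) = (5, 6, 3)
  task-1 needs (5, 6, 3) <= (5, 6, 3) -> finishes; pool += (1, 0, 0) = (6, 6, 3)
  task-2 needs (4, 0, 3) <= (6, 6, 3) -> finishes; pool += (1, 1, 2) = (7, 7, 5)
  task-0 needs (2, 7, 2) <= (7, 7, 5) -> finishes; pool += (1, 0, 2) = (8, 7, 7)
(3) The exact count: 6 of the possible complete orderings are safe sequences.


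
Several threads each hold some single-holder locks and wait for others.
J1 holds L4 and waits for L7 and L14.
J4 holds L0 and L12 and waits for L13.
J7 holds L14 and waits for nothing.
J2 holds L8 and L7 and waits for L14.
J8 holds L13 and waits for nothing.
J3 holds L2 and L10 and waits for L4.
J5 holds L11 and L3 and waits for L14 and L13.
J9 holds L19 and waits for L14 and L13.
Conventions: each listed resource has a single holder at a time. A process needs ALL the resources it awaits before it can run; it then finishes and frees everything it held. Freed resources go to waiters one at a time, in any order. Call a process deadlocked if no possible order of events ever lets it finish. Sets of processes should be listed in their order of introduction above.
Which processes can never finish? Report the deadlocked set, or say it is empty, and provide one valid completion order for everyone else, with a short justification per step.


Nothing here is deadlocked.
Key observation: the wait graph is acyclic; completion cascades from the unblocked processes through everyone else.
One completion order for the rest: J8, J7, J2, J4, J9, J5, J1, J3.
Step-by-step check:
  run J8 (it waits on nothing); releases L13
  run J7 (it waits on nothing); releases L14
  run J2 (all its waits — L14 — are resolved); releases L8 and L7
  run J4 (all its waits — L13 — are resolved); releases L0 and L12
  run J9 (all its waits — L14 and L13 — are resolved); releases L19
  run J5 (all its waits — L14 and L13 — are resolved); releases L11 and L3
  run J1 (all its waits — L7 and L14 — are resolved); releases L4
  run J3 (all its waits — L4 — are resolved); releases L2 and L10


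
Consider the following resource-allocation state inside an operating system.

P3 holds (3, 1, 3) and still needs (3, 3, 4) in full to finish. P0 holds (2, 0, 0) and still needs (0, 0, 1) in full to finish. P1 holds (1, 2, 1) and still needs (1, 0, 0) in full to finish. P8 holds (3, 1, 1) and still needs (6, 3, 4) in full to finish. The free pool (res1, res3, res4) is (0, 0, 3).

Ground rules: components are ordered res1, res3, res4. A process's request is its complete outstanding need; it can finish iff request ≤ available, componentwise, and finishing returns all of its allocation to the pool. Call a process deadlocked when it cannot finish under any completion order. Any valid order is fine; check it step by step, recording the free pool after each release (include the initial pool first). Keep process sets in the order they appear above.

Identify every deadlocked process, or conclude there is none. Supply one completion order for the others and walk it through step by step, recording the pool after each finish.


Deadlocked: P3 and P8.
Key observation: the pool after P0, P1 is (3, 2, 4); every surviving request exceeds it in res3, so progress ends there.
One completion order for the rest: P0, P1. Walking it through:
  pool = (0, 0, 3)
  P0: need (0, 0, 1) fits (0, 0, 3); releases (2, 0, 0), pool now (2, 0, 3)
  P1: need (1, 0, 0) fits (2, 0, 3); releases (1, 2, 1), pool now (3, 2, 4)
The stuck group stays short no matter what:
  P3 cannot run: need (3, 3, 4) vs free (3, 2, 4) (insufficient res3)
  P8 cannot run: need (6, 3, 4) vs free (3, 2, 4) (insufficient res1 and res3)


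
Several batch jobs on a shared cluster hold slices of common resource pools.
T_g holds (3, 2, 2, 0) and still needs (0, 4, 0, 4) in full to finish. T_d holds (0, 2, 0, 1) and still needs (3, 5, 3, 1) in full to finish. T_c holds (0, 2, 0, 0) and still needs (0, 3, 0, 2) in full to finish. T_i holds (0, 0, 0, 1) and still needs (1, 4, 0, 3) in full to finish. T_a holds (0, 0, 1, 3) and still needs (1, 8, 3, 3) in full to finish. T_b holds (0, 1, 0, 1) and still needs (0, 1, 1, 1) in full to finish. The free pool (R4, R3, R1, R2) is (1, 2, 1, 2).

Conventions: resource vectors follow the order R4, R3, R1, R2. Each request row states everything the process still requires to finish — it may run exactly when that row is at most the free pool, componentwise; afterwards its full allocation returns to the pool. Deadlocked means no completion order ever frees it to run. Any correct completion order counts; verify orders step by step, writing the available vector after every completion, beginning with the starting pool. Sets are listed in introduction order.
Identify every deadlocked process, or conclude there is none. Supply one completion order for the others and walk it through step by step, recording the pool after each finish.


The deadlocked set is empty.
Key observation: there is always a runnable process — T_b first — so the state unwinds completely.
One completion order for the rest: T_b, T_c, T_i, T_g, T_d, T_a. Verifying each step:
  pool = (1, 2, 1, 2)
  run T_b (needs (0, 1, 1, 1), free (1, 2, 1, 2)); after release of (0, 1, 0, 1) the pool is (1, 3, 1, 3)
  run T_c (needs (0, 3, 0, 2), free (1, 3, 1, 3)); after release of (0, 2, 0, 0) the pool is (1, 5, 1, 3)
  run T_i (needs (1, 4, 0, 3), free (1, 5, 1, 3)); after release of (0, 0, 0, 1) the pool is (1, 5, 1, 4)
  run T_g (needs (0, 4, 0, 4), free (1, 5, 1, 4)); after release of (3, 2, 2, 0) the pool is (4, 7, 3, 4)
  run T_d (needs (3, 5, 3, 1), free (4, 7, 3, 4)); after release of (0, 2, 0, 1) the pool is (4, 9, 3, 5)
  run T_a (needs (1, 8, 3, 3), free (4, 9, 3, 5)); after release of (0, 0, 1, 3) the pool is (4, 9, 4, 8)


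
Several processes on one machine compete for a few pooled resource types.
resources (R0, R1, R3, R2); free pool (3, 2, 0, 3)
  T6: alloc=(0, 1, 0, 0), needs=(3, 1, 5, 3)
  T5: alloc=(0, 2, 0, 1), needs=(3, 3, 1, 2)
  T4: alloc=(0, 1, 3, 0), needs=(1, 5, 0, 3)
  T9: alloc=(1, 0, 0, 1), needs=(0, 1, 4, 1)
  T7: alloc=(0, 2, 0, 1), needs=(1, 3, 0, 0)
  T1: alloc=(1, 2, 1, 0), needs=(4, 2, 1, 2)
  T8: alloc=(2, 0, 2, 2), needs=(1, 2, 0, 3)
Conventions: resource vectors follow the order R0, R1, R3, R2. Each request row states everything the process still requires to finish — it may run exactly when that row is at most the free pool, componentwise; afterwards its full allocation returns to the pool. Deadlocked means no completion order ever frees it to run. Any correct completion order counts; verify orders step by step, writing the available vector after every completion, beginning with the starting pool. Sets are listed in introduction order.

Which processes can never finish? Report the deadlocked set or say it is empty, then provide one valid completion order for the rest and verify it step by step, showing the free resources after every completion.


The deadlocked set is empty.
Key observation: starting with T8, each completion frees enough for the next — no one is permanently blocked.
One completion order for the rest: T8, T1, T5, T4, T9, T7, T6. Walking it through:
  pool = (3, 2, 0, 3)
  T8: need (1, 2, 0, 3) fits (3, 2, 0, 3); releases (2, 0, 2, 2), pool now (5, 2, 2, 5)
  T1: need (4, 2, 1, 2) fits (5, 2, 2, 5); releases (1, 2, 1, 0), pool now (6, 4, 3, 5)
  T5: need (3, 3, 1, 2) fits (6, 4, 3, 5); releases (0, 2, 0, 1), pool now (6, 6, 3, 6)
  T4: need (1, 5, 0, 3) fits (6, 6, 3, 6); releases (0, 1, 3, 0), pool now (6, 7, 6, 6)
  T9: need (0, 1, 4, 1) fits (6, 7, 6, 6); releases (1, 0, 0, 1), pool now (7, 7, 6, 7)
  T7: need (1, 3, 0, 0) fits (7, 7, 6, 7); releases (0, 2, 0, 1), pool now (7, 9, 6, 8)
  T6: need (3, 1, 5, 3) fits (7, 9, 6, 8); releases (0, 1, 0, 0), pool now (7, 10, 6, 8)


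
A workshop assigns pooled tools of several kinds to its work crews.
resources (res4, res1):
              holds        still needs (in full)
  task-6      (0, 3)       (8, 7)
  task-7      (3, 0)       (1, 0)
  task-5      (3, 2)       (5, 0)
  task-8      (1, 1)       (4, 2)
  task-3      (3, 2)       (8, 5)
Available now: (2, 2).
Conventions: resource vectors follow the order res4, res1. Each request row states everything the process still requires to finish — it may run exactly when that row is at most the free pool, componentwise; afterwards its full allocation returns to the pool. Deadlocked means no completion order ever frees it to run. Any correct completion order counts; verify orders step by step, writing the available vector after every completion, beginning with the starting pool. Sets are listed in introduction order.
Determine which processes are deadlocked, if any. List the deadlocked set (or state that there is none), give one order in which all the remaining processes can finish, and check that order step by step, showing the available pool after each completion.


No process is deadlocked.
Key observation: there is always a runnable process — task-7 first — so the state unwinds completely.
One completion order for the rest: task-7, task-5, task-8, task-3, task-6. Verifying each step:
  pool = (2, 2)
  task-7 needs (1, 0) <= (2, 2) -> finishes; pool += (3, 0) = (5, 2)
  task-5 needs (5, 0) <= (5, 2) -> finishes; pool += (3, 2) = (8, 4)
  task-8 needs (4, 2) <= (8, 4) -> finishes; pool += (1, 1) = (9, 5)
  task-3 needs (8, 5) <= (9, 5) -> finishes; pool += (3, 2) = (12, 7)
  task-6 needs (8, 7) <= (12, 7) -> finishes; pool += (0, 3) = (12, 10)


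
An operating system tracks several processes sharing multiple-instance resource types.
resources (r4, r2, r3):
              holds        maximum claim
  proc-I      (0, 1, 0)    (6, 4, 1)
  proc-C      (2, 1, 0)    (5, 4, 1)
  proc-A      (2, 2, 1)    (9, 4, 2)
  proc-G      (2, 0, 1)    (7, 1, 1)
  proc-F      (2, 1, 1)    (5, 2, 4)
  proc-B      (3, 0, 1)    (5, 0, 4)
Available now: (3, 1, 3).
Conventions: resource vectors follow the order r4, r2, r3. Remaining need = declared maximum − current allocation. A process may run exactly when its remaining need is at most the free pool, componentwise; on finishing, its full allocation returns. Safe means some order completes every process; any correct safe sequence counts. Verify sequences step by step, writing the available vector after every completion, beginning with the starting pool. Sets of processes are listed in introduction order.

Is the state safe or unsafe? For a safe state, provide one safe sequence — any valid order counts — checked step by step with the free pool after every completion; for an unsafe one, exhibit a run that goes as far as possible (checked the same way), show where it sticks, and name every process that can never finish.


The state is SAFE; one workable sequence: proc-F, proc-B, proc-G, proc-A, proc-I, proc-C.
Key observation: the order's first zero-slack moment is proc-F ((3, 1, 3) needed, (3, 1, 3) free — a requested resource with nothing to spare).
Verifying each step:
  pool = (3, 1, 3)
  proc-F needs (3, 1, 3) <= (3, 1, 3) -> finishes; pool += (2, 1, 1) = (5, 2, 4)
  proc-B needs (2, 0, 3) <= (5, 2, 4) -> finishes; pool += (3, 0, 1) = (8, 2, 5)
  proc-G needs (5, 1, 0) <= (8, 2, 5) -> finishes; pool += (2, 0, 1) = (10, 2, 6)
  proc-A needs (7, 2, 1) <= (10, 2, 6) -> finishes; pool += (2, 2, 1) = (12, 4, 7)
  proc-I needs (6, 3, 1) <= (12, 4, 7) -> finishes; pool += (0, 1, 0) = (12, 5, 7)
  proc-C needs (3, 3, 1) <= (12, 5, 7) -> finishes; pool += (2, 1, 0) = (14, 6, 7)


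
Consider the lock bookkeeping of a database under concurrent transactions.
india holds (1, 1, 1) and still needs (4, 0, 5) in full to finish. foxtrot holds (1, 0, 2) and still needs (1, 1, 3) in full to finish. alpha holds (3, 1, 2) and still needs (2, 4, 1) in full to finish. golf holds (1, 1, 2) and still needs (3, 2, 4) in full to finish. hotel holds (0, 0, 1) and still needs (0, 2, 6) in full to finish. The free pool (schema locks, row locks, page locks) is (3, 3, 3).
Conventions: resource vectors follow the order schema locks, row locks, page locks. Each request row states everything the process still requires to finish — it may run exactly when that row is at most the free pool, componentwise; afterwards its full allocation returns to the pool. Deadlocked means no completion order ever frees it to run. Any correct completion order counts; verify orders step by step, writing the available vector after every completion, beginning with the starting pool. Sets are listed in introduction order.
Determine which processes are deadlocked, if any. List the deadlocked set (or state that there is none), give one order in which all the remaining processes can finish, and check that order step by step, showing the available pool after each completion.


The deadlocked set is empty.
Key observation: the pool covers foxtrot at once, and every later process fits after earlier releases.
One completion order for the rest: foxtrot, golf, hotel, india, alpha. Check, step by step:
  pool = (3, 3, 3)
  foxtrot needs (1, 1, 3) <= (3, 3, 3) -> finishes; pool += (1, 0, 2) = (4, 3, 5)
  golf needs (3, 2, 4) <= (4, 3, 5) -> finishes; pool += (1, 1, 2) = (5, 4, 7)
  hotel needs (0, 2, 6) <= (5, 4, 7) -> finishes; pool += (0, 0, 1) = (5, 4, 8)
  india needs (4, 0, 5) <= (5, 4, 8) -> finishes; pool += (1, 1, 1) = (6, 5, 9)
  alpha needs (2, 4, 1) <= (6, 5, 9) -> finishes; pool += (3, 1, 2) = (9, 6, 11)


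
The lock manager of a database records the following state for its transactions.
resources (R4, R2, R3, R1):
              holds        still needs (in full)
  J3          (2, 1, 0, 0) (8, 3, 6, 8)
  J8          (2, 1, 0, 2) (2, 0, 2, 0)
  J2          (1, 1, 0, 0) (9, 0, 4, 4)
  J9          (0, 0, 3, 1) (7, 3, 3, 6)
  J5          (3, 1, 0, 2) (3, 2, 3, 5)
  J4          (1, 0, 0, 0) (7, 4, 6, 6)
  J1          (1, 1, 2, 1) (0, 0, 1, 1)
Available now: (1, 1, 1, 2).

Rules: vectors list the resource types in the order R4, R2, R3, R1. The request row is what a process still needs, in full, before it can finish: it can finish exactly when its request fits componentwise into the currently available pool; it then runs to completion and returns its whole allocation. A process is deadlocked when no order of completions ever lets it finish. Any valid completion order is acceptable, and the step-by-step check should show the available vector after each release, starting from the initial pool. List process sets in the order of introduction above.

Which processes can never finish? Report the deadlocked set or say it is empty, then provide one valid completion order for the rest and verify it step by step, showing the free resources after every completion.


Nothing here is deadlocked.
Key observation: J1 can run right away; the returned allocation unlocks the remaining processes in turn.
A valid finishing order for the others: J1, J8, J5, J9, J4, J3, J2. Walking it through:
  pool = (1, 1, 1, 2)
  J1: need (0, 0, 1, 1) fits (1, 1, 1, 2); releases (1, 1, 2, 1), pool now (2, 2, 3, 3)
  J8: need (2, 0, 2, 0) fits (2, 2, 3, 3); releases (2, 1, 0, 2), pool now (4, 3, 3, 5)
  J5: need (3, 2, 3, 5) fits (4, 3, 3, 5); releases (3, 1, 0, 2), pool now (7, 4, 3, 7)
  J9: need (7, 3, 3, 6) fits (7, 4, 3, 7); releases (0, 0, 3, 1), pool now (7, 4, 6, 8)
  J4: need (7, 4, 6, 6) fits (7, 4, 6, 8); releases (1, 0, 0, 0), pool now (8, 4, 6, 8)
  J3: need (8, 3, 6, 8) fits (8, 4, 6, 8); releases (2, 1, 0, 0), pool now (10, 5, 6, 8)
  J2: need (9, 0, 4, 4) fits (10, 5, 6, 8); releases (1, 1, 0, 0), pool now (11, 6, 6, 8)


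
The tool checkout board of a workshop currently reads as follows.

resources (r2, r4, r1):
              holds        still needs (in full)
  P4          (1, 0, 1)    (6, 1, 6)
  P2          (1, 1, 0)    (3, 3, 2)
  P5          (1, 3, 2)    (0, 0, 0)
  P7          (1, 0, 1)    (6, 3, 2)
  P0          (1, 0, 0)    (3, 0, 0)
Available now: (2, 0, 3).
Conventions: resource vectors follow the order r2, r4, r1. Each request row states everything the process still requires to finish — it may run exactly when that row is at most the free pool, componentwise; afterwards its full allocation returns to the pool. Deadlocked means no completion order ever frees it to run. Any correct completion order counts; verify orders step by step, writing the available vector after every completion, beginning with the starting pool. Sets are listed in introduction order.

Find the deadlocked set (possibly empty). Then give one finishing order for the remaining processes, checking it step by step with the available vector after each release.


The deadlocked set is P4 and P7.
Key observation: the wall is r2: completing P5, P2, P0 brings the pool only to (5, 4, 5), and all the rest need more.
One completion order for the rest: P5, P2, P0. Verifying each step:
  pool = (2, 0, 3)
  P5 needs (0, 0, 0) <= (2, 0, 3) -> finishes; pool += (1, 3, 2) = (3, 3, 5)
  P2 needs (3, 3, 2) <= (3, 3, 5) -> finishes; pool += (1, 1, 0) = (4, 4, 5)
  P0 needs (3, 0, 0) <= (4, 4, 5) -> finishes; pool += (1, 0, 0) = (5, 4, 5)
None of the blocked processes ever fits:
  P4 still needs (6, 1, 6) but only (5, 4, 5) is free — short on r2 and r1
  P7 still needs (6, 3, 2) but only (5, 4, 5) is free — short on r2


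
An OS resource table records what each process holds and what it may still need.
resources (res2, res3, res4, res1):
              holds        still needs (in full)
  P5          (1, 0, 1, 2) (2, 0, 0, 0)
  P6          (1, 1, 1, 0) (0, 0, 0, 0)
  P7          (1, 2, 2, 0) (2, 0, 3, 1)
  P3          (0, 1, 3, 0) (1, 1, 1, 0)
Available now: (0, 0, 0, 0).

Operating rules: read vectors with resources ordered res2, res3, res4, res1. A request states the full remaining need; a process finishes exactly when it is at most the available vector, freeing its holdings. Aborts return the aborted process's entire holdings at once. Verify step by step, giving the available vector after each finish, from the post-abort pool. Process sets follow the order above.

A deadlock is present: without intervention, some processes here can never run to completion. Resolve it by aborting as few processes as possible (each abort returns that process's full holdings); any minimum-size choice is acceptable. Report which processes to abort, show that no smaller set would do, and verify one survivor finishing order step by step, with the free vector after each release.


Minimum abort set: P7.
Key observation: P5 could never have finished before the abort; with (1, 2, 2, 0) returned by P7, it fits at step 3.
Why nothing smaller works: aborting no one leaves the state deadlocked as given.
The survivors complete as P6, P3, P5. Verifying each step (starting from the post-abort pool):
  pool = (1, 2, 2, 0)
  run P6 (needs (0, 0, 0, 0), free (1, 2, 2, 0)); after release of (1, 1, 1, 0) the pool is (2, 3, 3, 0)
  run P3 (needs (1, 1, 1, 0), free (2, 3, 3, 0)); after release of (0, 1, 3, 0) the pool is (2, 4, 6, 0)
  run P5 (needs (2, 0, 0, 0), free (2, 4, 6, 0)); after release of (1, 0, 1, 2) the pool is (3, 4, 7, 2)


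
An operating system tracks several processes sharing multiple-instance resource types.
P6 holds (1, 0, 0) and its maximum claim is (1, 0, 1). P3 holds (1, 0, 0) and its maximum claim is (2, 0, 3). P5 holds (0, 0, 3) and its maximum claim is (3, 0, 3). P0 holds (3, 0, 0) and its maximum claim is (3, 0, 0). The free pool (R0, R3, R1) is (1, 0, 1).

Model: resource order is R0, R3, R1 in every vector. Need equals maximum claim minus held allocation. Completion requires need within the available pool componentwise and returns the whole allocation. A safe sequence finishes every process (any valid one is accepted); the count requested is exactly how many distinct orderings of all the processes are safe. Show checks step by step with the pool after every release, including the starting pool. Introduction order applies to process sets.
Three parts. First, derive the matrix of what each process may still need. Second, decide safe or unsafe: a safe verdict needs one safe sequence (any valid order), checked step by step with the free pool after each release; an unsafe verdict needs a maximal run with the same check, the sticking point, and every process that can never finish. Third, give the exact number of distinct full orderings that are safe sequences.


(1) Remaining need (order R0, R3, R1):
  P6: (0, 0, 1)
  P3: (1, 0, 3)
  P5: (3, 0, 0)
  P0: (0, 0, 0)
(2) SAFE. One safe sequence: P0, P6, P5, P3.
Key observation: at P6 the run first touches a limit — (0, 0, 1) against (4, 0, 1), exact on a resource it actually requests.
Step-by-step check:
  pool = (1, 0, 1)
  P0: need (0, 0, 0) fits (1, 0, 1); releases (3, 0, 0), pool now (4, 0, 1)
  P6: need (0, 0, 1) fits (4, 0, 1); releases (1, 0, 0), pool now (5, 0, 1)
  P5: need (3, 0, 0) fits (5, 0, 1); releases (0, 0, 3), pool now (5, 0, 4)
  P3: need (1, 0, 3) fits (5, 0, 4); releases (1, 0, 0), pool now (6, 0, 4)
(3) Exactly 4 of the possible complete orderings are safe sequences.


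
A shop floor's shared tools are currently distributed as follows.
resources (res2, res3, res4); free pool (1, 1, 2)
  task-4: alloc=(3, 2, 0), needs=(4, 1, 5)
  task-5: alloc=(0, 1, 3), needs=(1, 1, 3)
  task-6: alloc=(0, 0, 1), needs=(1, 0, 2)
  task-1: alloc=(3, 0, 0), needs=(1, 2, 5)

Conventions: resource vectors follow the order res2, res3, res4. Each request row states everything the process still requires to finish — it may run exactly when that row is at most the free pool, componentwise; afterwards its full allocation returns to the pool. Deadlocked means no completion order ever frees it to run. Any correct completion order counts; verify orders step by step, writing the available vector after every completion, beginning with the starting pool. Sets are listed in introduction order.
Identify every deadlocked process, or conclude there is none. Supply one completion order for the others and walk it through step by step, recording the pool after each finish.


Nothing here is deadlocked.
Key observation: beginning at task-6, releases accumulate fast enough that every process eventually fits.
One completion order for the rest: task-6, task-5, task-1, task-4. Step-by-step check:
  pool = (1, 1, 2)
  task-6 needs (1, 0, 2) <= (1, 1, 2) -> finishes; pool += (0, 0, 1) = (1, 1, 3)
  task-5 needs (1, 1, 3) <= (1, 1, 3) -> finishes; pool += (0, 1, 3) = (1, 2, 6)
  task-1 needs (1, 2, 5) <= (1, 2, 6) -> finishes; pool += (3, 0, 0) = (4, 2, 6)
  task-4 needs (4, 1, 5) <= (4, 2, 6) -> finishes; pool += (3, 2, 0) = (7, 4, 6)


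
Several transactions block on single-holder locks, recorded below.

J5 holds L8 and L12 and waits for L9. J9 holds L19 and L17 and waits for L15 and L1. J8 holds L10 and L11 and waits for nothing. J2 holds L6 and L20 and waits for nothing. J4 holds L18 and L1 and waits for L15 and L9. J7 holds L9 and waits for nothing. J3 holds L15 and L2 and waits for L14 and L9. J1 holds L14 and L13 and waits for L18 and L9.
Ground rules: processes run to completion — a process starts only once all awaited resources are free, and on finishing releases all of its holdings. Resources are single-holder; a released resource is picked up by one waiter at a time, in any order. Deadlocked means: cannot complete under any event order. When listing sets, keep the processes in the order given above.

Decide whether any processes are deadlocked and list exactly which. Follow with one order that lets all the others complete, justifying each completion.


Deadlocked set: J9, J4, J3 and J1.
Key observation: the cycle J4 -> J3 -> J1 -> J4 can never break — each member waits on the next; J9 waits into the deadlock from upstream.
A valid finishing order for the others: J8, J2, J7, J5.
Step-by-step check:
  run J8 (it waits on nothing); releases L10 and L11
  run J2 (it waits on nothing); releases L6 and L20
  run J7 (it waits on nothing); releases L9
  run J5 (all its waits — L9 — are resolved); releases L8 and L12


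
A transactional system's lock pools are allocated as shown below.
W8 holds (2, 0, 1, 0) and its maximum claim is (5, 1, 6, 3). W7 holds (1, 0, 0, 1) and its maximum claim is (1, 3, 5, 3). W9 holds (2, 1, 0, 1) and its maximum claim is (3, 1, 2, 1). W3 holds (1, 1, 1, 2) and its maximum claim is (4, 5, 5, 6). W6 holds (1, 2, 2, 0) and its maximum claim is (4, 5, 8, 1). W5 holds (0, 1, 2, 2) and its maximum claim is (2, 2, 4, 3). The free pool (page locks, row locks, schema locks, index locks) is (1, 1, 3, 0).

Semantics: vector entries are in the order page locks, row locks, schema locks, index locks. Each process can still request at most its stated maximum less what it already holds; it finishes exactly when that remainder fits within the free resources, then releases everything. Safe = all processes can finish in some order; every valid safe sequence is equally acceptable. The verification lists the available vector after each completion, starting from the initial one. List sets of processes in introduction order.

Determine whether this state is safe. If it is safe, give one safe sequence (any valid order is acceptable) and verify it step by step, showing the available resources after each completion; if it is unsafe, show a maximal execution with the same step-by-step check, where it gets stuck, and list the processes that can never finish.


The state is SAFE; one workable sequence: W9, W5, W7, W8, W6, W3.
Key observation: the first exact fit in this order is W9 — it needs (1, 0, 2, 0) with (1, 1, 3, 0) free, meeting a requested resource to the last unit.
Verifying each step:
  pool = (1, 1, 3, 0)
  W9: need (1, 0, 2, 0) fits (1, 1, 3, 0); releases (2, 1, 0, 1), pool now (3, 2, 3, 1)
  W5: need (2, 1, 2, 1) fits (3, 2, 3, 1); releases (0, 1, 2, 2), pool now (3, 3, 5, 3)
  W7: need (0, 3, 5, 2) fits (3, 3, 5, 3); releases (1, 0, 0, 1), pool now (4, 3, 5, 4)
  W8: need (3, 1, 5, 3) fits (4, 3, 5, 4); releases (2, 0, 1, 0), pool now (6, 3, 6, 4)
  W6: need (3, 3, 6, 1) fits (6, 3, 6, 4); releases (1, 2, 2, 0), pool now (7, 5, 8, 4)
  W3: need (3, 4, 4, 4) fits (7, 5, 8, 4); releases (1, 1, 1, 2), pool now (8, 6, 9, 6)


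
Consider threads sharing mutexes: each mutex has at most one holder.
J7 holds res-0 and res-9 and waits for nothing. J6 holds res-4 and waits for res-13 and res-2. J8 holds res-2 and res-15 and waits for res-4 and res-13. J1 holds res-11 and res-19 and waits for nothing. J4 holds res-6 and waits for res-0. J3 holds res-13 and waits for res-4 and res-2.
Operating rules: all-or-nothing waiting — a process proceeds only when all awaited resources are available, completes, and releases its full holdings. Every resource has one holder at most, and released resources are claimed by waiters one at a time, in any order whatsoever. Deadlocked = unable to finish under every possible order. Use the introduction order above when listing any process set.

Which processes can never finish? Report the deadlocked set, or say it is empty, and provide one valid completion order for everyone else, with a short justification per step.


The deadlocked set is J6, J8 and J3.
Key observation: the cycle J6 -> J8 -> J6 can never break — each member waits on the next; J3 is caught in further circular waits.
A valid finishing order for the others: J7, J4, J1.
Step-by-step check:
  J7 waits on nothing -> runs at once and releases res-0 and res-9
  J4 waits on res-0 — all released -> runs and releases res-6
  J1 waits on nothing -> runs at once and releases res-11 and res-19


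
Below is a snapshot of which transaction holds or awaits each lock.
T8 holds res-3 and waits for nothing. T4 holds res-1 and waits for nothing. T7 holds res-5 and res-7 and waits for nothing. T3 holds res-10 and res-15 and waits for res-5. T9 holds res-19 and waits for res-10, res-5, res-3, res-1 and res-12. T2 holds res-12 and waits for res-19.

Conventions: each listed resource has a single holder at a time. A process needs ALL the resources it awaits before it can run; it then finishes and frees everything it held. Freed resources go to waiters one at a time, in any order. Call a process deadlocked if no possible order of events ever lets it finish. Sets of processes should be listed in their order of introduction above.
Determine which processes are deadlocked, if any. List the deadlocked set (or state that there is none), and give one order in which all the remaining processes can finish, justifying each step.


The deadlocked set is T9 and T2.
Key observation: the cycle T9 -> T2 -> T9 can never break — each member waits on the next; no other process is dragged down with it.
A valid finishing order for the others: T4, T7, T8, T3.
Verifying each step:
  T4: no waits; runs immediately, freeing res-1
  T7: no waits; runs immediately, freeing res-5 and res-7
  T8: no waits; runs immediately, freeing res-3
  run T3 (all its waits — res-5 — are resolved); releases res-10 and res-15


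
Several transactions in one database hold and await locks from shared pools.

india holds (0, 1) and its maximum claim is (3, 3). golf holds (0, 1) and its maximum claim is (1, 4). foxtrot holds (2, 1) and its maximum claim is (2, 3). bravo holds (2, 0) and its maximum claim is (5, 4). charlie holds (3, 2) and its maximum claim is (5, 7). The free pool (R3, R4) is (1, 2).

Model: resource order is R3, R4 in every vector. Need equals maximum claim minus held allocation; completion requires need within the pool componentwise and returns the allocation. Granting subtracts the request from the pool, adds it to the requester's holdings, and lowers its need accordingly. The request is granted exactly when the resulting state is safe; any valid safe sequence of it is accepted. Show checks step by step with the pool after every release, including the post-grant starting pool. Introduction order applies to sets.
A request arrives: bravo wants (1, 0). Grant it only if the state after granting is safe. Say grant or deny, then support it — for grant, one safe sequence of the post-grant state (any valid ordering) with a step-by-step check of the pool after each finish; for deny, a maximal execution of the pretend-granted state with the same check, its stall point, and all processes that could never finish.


GRANT: granting preserves safety; a valid post-grant sequence is foxtrot, golf, bravo, india, charlie.
Key observation: granting shrinks the pool to (0, 2), yet foxtrot still fits and the chain goes through.
Step-by-step check of the post-grant state:
  pool = (0, 2)
  foxtrot needs (0, 2) <= (0, 2) -> finishes; pool += (2, 1) = (2, 3)
  golf needs (1, 3) <= (2, 3) -> finishes; pool += (0, 1) = (2, 4)
  bravo needs (2, 4) <= (2, 4) -> finishes; pool += (3, 0) = (5, 4)
  india needs (3, 2) <= (5, 4) -> finishes; pool += (0, 1) = (5, 5)
  charlie needs (2, 5) <= (5, 5) -> finishes; pool += (3, 2) = (8, 7)
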